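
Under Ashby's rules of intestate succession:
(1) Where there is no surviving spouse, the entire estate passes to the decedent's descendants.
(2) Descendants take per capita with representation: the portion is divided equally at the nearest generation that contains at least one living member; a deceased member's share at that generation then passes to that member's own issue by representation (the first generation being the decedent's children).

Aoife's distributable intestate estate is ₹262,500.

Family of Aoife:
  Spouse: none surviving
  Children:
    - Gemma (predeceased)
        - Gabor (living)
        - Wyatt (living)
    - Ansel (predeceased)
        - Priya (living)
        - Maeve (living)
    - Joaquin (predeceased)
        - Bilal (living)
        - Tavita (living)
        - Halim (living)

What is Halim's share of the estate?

The entire ₹262,500 passes to the descendants.
No child survives, so the initial division is made at the grandchildren's generation.
That amount (₹262,500) is divided into 7 shares of ₹37,500: Gabor, Wyatt, Priya, Maeve, Bilal, Tavita, and Halim each take ₹37,500.

Halim receives ₹37,500.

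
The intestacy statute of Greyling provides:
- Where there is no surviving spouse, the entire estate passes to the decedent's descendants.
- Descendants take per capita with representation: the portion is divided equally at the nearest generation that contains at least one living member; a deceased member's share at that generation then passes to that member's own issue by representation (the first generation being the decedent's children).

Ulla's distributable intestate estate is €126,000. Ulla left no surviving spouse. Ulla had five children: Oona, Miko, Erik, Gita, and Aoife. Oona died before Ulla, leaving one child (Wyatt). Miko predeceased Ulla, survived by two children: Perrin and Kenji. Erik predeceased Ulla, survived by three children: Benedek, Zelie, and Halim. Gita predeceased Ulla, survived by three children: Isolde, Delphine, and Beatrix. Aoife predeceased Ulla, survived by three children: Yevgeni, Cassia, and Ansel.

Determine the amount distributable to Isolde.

The entire €126,000 passes to the descendants.
No child survives, so the initial division is made at the grandchildren's generation.
That amount (€126,000) is divided into 12 shares of €10,500: Wyatt, Perrin, Kenji, Benedek, Zelie, Halim, Isolde, Delphine, Beatrix, Yevgeni, Cassia, and Ansel each take €10,500.

Isolde receives €10,500.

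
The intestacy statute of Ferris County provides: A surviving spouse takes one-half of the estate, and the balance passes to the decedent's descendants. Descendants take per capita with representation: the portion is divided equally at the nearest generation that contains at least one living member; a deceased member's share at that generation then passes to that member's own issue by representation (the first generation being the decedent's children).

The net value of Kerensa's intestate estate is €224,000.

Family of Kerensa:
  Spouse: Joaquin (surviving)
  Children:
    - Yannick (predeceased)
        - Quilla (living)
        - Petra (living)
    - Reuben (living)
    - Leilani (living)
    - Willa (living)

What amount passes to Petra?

Joaquin takes one-half of €224,000 = €112,000. The remaining €112,000 passes to the descendants.
The descendants' portion (€112,000) is divided into 4 shares of €28,000: Reuben, Leilani, and Willa each take €28,000; Yannick's €28,000 share passes to Yannick's issue.
Yannick's share (€28,000) is divided into 2 shares of €14,000: Quilla and Petra each take €14,000.

Petra receives €14,000.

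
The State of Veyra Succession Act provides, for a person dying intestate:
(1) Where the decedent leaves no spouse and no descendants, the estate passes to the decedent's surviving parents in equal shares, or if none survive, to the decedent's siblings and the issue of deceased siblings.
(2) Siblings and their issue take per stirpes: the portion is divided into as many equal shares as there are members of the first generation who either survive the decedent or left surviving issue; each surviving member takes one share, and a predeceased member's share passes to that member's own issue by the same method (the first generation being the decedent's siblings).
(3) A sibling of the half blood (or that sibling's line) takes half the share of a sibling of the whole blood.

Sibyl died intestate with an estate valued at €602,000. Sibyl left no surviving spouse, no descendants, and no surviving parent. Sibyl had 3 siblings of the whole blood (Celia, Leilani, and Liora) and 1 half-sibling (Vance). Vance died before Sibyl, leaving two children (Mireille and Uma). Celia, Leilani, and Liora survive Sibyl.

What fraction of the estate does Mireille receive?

The entire €602,000 passes to the siblings and their issue.
Counting each half-blood sibling's line as half a unit, there are 7/2 units in €602,000, so one unit is €172,000. Whole-blood lines (Celia, Leilani, and Liora) take €172,000 each; half-blood lines (Vance) take €86,000 each.
Vance's share (€86,000) is divided into 2 shares of €43,000: Mireille and Uma each take €43,000.

Mireille receives 1/14 of the estate.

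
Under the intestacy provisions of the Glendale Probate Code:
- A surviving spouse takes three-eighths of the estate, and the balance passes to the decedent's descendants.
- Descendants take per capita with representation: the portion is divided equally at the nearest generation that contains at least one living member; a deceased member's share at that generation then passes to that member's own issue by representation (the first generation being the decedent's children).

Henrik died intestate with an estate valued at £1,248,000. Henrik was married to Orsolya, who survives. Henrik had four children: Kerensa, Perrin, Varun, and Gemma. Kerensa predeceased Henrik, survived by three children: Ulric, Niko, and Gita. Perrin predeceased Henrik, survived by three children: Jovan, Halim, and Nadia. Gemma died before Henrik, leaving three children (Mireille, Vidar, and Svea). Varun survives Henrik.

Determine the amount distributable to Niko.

Niko receives £65,000.

Orsolya takes three-eighths of £1,248,000 = £468,000. The remaining £780,000 passes to the descendants.
The descendants' portion (£780,000) is divided into 4 shares of £195,000: Varun takes £195,000; Kerensa's £195,000 share passes to Kerensa's issue; Perrin's £195,000 share passes to Perrin's issue; Gemma's £195,000 share passes to Gemma's issue.
Kerensa's share (£195,000) is divided into 3 shares of £65,000: Ulric, Niko, and Gita each take £65,000.
Perrin's share (£195,000) is divided into 3 shares of £65,000: Jovan, Halim, and Nadia each take £65,000.
Gemma's share (£195,000) is divided into 3 shares of £65,000: Mireille, Vidar, and Svea each take £65,000.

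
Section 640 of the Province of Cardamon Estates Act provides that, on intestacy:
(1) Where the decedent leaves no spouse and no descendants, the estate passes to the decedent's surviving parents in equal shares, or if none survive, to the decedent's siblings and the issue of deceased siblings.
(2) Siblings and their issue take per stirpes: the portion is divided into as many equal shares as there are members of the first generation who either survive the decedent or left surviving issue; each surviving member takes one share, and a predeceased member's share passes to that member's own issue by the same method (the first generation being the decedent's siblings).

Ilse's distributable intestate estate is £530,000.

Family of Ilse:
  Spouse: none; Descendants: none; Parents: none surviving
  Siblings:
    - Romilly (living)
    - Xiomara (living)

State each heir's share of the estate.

The entire £530,000 passes to the siblings and their issue.
That amount (£530,000) is divided into 2 shares of £265,000: Romilly and Xiomara each take £265,000.

Romilly: £265,000; Xiomara: £265,000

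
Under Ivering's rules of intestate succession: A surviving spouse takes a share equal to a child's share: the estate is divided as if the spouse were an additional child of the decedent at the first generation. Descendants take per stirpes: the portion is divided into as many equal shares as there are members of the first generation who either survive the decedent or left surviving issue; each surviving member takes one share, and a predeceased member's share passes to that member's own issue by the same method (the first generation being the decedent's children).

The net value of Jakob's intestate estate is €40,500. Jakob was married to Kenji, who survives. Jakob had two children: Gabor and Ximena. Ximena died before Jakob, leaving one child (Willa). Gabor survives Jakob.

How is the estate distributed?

Kenji: €13,500; Gabor: €13,500; Willa: €13,500

The spouse counts as an additional share at the children's level, so there are 3 primary shares of €13,500. Kenji takes one such share (€13,500).
The children's combined portion (€27,000) is divided into 2 shares of €13,500: Gabor takes €13,500; Ximena's €13,500 share passes to Ximena's issue.
Ximena's share (€13,500) passes entirely to Willa.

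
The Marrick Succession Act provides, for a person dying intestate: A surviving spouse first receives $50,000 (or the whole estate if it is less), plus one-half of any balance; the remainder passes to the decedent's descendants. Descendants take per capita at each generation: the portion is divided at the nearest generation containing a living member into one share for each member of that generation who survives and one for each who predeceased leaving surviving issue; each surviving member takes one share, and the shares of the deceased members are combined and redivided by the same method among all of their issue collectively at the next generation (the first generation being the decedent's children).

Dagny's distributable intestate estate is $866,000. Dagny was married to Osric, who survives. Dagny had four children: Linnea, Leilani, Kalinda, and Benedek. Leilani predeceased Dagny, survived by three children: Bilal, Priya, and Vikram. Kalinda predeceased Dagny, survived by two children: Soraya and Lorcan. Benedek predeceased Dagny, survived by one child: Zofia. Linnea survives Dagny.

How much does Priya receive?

Priya receives $51,000.

Osric first takes $50,000, leaving a balance of $816,000. Osric then takes one-half of the balance ($408,000), for a total of $458,000. The remaining $408,000 passes to the descendants.
The descendants' portion ($408,000) is divided at the children's generation into 4 shares of $102,000. Linnea takes $102,000. The 3 shares of the deceased (Leilani, Kalinda, and Benedek) are combined into a pool of $306,000.
That pool ($306,000) is divided at the grandchildren's generation equally among Bilal, Priya, Vikram, Soraya, Lorcan, and Zofia: $51,000 each.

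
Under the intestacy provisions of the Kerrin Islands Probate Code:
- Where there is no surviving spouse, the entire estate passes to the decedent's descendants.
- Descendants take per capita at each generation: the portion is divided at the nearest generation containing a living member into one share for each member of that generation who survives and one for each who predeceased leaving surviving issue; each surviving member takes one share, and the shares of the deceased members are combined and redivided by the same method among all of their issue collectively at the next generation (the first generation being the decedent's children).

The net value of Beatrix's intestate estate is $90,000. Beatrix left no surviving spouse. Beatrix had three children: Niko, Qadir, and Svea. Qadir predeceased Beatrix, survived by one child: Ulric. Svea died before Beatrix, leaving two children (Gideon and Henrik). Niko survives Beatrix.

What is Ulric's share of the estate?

The entire $90,000 passes to the descendants.
That amount ($90,000) is divided at the children's generation into 3 shares of $30,000. Niko takes $30,000. The 2 shares of the deceased (Qadir and Svea) are combined into a pool of $60,000.
That pool ($60,000) is divided at the grandchildren's generation equally among Ulric, Gideon, and Henrik: $20,000 each.

Ulric receives $20,000.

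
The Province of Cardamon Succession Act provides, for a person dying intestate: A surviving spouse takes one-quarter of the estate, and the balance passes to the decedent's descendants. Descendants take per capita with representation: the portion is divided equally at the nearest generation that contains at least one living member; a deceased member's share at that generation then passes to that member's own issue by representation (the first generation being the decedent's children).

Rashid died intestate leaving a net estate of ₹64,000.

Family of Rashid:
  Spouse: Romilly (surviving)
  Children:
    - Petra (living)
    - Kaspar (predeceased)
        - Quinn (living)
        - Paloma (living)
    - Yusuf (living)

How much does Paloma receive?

Romilly takes one-quarter of ₹64,000 = ₹16,000. The remaining ₹48,000 passes to the descendants.
The descendants' portion (₹48,000) is divided into 3 shares of ₹16,000: Petra and Yusuf each take ₹16,000; Kaspar's ₹16,000 share passes to Kaspar's issue.
Kaspar's share (₹16,000) is divided into 2 shares of ₹8,000: Quinn and Paloma each take ₹8,000.

Paloma receives ₹8,000.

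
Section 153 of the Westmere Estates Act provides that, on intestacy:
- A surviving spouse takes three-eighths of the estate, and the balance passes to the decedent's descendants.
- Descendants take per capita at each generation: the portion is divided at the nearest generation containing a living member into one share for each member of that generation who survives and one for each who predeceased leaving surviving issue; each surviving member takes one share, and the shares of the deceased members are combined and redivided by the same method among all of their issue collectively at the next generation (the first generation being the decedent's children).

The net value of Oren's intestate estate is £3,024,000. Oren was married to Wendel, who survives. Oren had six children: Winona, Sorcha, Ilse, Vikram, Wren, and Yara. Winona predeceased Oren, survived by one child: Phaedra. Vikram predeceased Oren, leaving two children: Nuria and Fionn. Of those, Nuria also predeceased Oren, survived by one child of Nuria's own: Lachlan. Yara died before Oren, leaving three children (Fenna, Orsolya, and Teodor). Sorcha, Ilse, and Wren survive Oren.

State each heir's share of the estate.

Wendel: £1,134,000; Phaedra: £157,500; Sorcha: £315,000; Ilse: £315,000; Lachlan: £157,500; Fionn: £157,500; Wren: £315,000; Fenna: £157,500; Orsolya: £157,500; Teodor: £157,500

Wendel takes three-eighths of £3,024,000 = £1,134,000. The remaining £1,890,000 passes to the descendants.
The descendants' portion (£1,890,000) is divided at the children's generation into 6 shares of £315,000. Sorcha, Ilse, and Wren each take £315,000. The 3 shares of the deceased (Winona, Vikram, and Yara) are combined into a pool of £945,000.
That pool (£945,000) is divided at the grandchildren's generation into 6 shares of £157,500. Phaedra, Fionn, Fenna, Orsolya, and Teodor each take £157,500. The remaining share for the deceased Nuria (£157,500) is carried to the next generation.
That pool (£157,500) passes entirely to Lachlan, the sole taker at the great-grandchildren's generation.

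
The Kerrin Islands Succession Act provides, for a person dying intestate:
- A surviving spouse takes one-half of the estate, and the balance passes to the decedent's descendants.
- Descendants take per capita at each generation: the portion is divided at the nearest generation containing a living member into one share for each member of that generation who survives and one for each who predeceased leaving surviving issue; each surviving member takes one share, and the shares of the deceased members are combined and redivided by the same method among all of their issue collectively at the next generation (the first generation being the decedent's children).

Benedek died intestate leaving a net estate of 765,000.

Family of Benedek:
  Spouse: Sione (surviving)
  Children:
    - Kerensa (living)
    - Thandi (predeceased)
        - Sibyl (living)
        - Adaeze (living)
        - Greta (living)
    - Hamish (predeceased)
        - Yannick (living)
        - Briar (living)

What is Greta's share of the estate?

Sione takes one-half of 765,000 = 382,500. The remaining 382,500 passes to the descendants.
The descendants' portion (382,500) is divided at the children's generation into 3 shares of 127,500. Kerensa takes 127,500. The 2 shares of the deceased (Thandi and Hamish) are combined into a pool of 255,000.
That pool (255,000) is divided at the grandchildren's generation equally among Sibyl, Adaeze, Greta, Yannick, and Briar: 51,000 each.

Greta receives 51,000.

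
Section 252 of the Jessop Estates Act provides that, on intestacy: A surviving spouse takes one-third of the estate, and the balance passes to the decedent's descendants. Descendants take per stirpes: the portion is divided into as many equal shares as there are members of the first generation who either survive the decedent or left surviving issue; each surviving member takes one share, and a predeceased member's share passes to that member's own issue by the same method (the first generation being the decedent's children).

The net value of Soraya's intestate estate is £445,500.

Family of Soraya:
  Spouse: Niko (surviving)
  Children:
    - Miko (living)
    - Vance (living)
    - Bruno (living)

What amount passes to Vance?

Vance receives £99,000.

Niko takes one-third of £445,500 = £148,500. The remaining £297,000 passes to the descendants.
The descendants' portion (£297,000) is divided into 3 shares of £99,000: Miko, Vance, and Bruno each take £99,000.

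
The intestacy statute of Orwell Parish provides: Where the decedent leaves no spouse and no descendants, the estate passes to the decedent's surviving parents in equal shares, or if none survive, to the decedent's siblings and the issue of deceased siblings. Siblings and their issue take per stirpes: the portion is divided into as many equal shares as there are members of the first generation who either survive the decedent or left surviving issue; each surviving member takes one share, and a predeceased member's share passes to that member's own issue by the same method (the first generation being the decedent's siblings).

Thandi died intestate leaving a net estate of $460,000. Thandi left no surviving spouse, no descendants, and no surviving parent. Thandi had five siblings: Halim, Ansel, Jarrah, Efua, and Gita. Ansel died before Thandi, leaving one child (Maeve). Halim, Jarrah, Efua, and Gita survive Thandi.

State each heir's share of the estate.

Halim: $92,000; Maeve: $92,000; Jarrah: $92,000; Efua: $92,000; Gita: $92,000

The entire $460,000 passes to the siblings and their issue.
That amount ($460,000) is divided into 5 shares of $92,000: Halim, Jarrah, Efua, and Gita each take $92,000; Ansel's $92,000 share passes to Ansel's issue.
Ansel's share ($92,000) passes entirely to Maeve.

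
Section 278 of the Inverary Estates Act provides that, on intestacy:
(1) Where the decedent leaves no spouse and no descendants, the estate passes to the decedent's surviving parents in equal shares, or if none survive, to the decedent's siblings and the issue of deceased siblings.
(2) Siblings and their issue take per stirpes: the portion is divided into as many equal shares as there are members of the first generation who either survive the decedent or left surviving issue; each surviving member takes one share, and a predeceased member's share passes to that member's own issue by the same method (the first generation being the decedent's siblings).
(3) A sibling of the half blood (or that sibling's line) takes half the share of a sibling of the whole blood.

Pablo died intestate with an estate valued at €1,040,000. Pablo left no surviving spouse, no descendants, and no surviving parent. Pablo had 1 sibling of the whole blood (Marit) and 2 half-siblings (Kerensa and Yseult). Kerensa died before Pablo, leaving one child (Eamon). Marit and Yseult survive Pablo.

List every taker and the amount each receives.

The entire €1,040,000 passes to the siblings and their issue.
Counting each half-blood sibling's line as half a unit, there are 2 units in €1,040,000, so one unit is €520,000. Whole-blood lines (Marit) take €520,000 each; half-blood lines (Kerensa and Yseult) take €260,000 each.
Kerensa's share (€260,000) passes entirely to Eamon.

Eamon: €260,000; Marit: €520,000; Yseult: €260,000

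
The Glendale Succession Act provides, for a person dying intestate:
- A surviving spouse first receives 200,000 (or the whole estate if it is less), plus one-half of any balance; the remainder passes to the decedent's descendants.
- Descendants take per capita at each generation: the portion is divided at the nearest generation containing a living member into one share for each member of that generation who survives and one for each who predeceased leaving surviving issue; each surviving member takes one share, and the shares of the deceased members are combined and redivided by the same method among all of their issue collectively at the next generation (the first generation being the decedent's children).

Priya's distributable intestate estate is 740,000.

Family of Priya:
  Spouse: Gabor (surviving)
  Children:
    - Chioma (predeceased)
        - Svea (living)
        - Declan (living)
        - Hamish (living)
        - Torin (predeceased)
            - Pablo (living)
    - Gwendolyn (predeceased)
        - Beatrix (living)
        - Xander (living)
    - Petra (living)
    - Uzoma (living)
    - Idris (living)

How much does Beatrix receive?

Gabor first takes 200,000, leaving a balance of 540,000. Gabor then takes one-half of the balance (270,000), for a total of 470,000. The remaining 270,000 passes to the descendants.
The descendants' portion (270,000) is divided at the children's generation into 5 shares of 54,000. Petra, Uzoma, and Idris each take 54,000. The 2 shares of the deceased (Chioma and Gwendolyn) are combined into a pool of 108,000.
That pool (108,000) is divided at the grandchildren's generation into 6 shares of 18,000. Svea, Declan, Hamish, Beatrix, and Xander each take 18,000. The remaining share for the deceased Torin (18,000) is carried to the next generation.
That pool (18,000) passes entirely to Pablo, the sole taker at the great-grandchildren's generation.

Beatrix receives 18,000.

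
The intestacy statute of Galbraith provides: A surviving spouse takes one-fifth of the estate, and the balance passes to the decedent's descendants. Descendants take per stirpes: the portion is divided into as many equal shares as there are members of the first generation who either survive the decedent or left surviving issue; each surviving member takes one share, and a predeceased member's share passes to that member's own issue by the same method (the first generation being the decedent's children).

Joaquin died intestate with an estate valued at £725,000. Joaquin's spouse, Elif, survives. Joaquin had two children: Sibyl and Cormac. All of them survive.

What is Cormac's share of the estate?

Elif takes one-fifth of £725,000 = £145,000. The remaining £580,000 passes to the descendants.
The descendants' portion (£580,000) is divided into 2 shares of £290,000: Sibyl and Cormac each take £290,000.

Cormac receives £290,000.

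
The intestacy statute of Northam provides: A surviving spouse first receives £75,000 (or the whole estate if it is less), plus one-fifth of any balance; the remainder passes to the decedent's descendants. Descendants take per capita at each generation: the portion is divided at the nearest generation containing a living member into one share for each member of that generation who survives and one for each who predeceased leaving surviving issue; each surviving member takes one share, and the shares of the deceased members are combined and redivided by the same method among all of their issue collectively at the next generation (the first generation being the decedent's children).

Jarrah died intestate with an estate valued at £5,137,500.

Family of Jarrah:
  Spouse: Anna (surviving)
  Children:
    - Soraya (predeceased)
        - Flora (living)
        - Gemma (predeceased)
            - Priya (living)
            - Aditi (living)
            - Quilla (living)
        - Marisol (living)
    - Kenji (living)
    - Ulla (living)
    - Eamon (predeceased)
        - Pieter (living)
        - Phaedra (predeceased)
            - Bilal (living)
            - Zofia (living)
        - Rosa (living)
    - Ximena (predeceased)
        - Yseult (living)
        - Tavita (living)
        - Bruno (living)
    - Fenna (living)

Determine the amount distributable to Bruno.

Bruno receives £225,000.

Anna first takes £75,000, leaving a balance of £5,062,500. Anna then takes one-fifth of the balance (£1,012,500), for a total of £1,087,500. The remaining £4,050,000 passes to the descendants.
The descendants' portion (£4,050,000) is divided at the children's generation into 6 shares of £675,000. Kenji, Ulla, and Fenna each take £675,000. The 3 shares of the deceased (Soraya, Eamon, and Ximena) are combined into a pool of £2,025,000.
That pool (£2,025,000) is divided at the grandchildren's generation into 9 shares of £225,000. Flora, Marisol, Pieter, Rosa, Yseult, Tavita, and Bruno each take £225,000. The 2 shares of the deceased (Gemma and Phaedra) are combined into a pool of £450,000.
That pool (£450,000) is divided at the great-grandchildren's generation equally among Priya, Aditi, Quilla, Bilal, and Zofia: £90,000 each.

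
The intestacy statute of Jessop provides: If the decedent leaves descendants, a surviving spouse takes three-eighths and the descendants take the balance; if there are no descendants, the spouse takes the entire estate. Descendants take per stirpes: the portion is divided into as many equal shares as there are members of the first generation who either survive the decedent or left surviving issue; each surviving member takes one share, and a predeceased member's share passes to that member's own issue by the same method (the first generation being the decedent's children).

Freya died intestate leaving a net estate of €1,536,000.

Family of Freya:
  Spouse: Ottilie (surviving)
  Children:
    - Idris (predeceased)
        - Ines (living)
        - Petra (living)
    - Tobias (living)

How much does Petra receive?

Petra receives €240,000.

Ottilie takes three-eighths of €1,536,000 = €576,000. The remaining €960,000 passes to the descendants.
The descendants' portion (€960,000) is divided into 2 shares of €480,000: Tobias takes €480,000; Idris's €480,000 share passes to Idris's issue.
Idris's share (€480,000) is divided into 2 shares of €240,000: Ines and Petra each take €240,000.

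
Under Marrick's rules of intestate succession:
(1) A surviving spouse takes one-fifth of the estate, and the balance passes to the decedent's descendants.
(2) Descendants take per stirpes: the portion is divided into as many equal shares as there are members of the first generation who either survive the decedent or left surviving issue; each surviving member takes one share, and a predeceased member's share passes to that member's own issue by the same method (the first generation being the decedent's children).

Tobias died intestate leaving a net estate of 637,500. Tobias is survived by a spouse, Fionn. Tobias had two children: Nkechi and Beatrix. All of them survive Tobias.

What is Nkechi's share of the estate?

Nkechi receives 255,000.

Fionn takes one-fifth of 637,500 = 127,500. The remaining 510,000 passes to the descendants.
The descendants' portion (510,000) is divided into 2 shares of 255,000: Nkechi and Beatrix each take 255,000.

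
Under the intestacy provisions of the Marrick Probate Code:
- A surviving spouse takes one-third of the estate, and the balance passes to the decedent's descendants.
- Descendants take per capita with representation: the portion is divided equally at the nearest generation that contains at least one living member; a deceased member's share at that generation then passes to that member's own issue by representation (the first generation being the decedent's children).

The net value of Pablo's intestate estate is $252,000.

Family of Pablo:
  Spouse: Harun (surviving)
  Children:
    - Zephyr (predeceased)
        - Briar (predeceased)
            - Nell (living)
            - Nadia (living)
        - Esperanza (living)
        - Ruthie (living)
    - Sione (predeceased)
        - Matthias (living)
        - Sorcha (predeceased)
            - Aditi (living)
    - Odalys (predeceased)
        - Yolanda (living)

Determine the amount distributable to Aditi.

Aditi receives $28,000.

Harun takes one-third of $252,000 = $84,000. The remaining $168,000 passes to the descendants.
No child survives, so the initial division is made at the grandchildren's generation.
The descendants' portion ($168,000) is divided into 6 shares of $28,000: Esperanza, Ruthie, Matthias, and Yolanda each take $28,000; Briar's $28,000 share passes to Briar's issue; Sorcha's $28,000 share passes to Sorcha's issue.
Briar's share ($28,000) is divided into 2 shares of $14,000: Nell and Nadia each take $14,000.
Sorcha's share ($28,000) passes entirely to Aditi.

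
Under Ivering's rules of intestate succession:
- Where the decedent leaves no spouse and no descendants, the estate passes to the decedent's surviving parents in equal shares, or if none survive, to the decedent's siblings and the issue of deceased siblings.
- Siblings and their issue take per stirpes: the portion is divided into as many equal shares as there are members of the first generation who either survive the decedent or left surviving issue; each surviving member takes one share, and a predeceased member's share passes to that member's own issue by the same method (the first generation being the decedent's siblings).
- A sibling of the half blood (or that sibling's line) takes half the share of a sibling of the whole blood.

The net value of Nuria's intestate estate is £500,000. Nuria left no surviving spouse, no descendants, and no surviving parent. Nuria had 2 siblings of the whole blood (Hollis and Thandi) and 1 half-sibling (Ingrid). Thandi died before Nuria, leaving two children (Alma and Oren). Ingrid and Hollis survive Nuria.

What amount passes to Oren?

The entire £500,000 passes to the siblings and their issue.
Counting each half-blood sibling's line as half a unit, there are 5/2 units in £500,000, so one unit is £200,000. Whole-blood lines (Hollis and Thandi) take £200,000 each; half-blood lines (Ingrid) take £100,000 each.
Thandi's share (£200,000) is divided into 2 shares of £100,000: Alma and Oren each take £100,000.

Oren receives £100,000.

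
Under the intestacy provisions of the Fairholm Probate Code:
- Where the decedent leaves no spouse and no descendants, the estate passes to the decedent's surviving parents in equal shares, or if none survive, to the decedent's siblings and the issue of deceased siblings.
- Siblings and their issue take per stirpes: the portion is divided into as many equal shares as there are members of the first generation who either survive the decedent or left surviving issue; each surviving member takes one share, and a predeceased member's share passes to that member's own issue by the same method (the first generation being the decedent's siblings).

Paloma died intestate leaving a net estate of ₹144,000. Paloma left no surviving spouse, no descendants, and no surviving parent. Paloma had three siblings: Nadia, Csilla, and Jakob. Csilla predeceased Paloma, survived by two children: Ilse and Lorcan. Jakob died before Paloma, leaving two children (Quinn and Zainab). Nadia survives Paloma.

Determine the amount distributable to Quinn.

Quinn receives ₹24,000.

The entire ₹144,000 passes to the siblings and their issue.
That amount (₹144,000) is divided into 3 shares of ₹48,000: Nadia takes ₹48,000; Csilla's ₹48,000 share passes to Csilla's issue; Jakob's ₹48,000 share passes to Jakob's issue.
Csilla's share (₹48,000) is divided into 2 shares of ₹24,000: Ilse and Lorcan each take ₹24,000.
Jakob's share (₹48,000) is divided into 2 shares of ₹24,000: Quinn and Zainab each take ₹24,000.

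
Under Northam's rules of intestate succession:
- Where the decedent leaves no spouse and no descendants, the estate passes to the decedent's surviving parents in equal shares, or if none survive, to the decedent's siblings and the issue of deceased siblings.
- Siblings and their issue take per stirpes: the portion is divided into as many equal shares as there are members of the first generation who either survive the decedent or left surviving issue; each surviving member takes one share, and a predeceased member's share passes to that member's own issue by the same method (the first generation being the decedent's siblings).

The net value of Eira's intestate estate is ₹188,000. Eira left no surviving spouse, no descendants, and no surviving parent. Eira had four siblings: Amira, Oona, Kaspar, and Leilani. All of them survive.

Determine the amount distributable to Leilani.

The entire ₹188,000 passes to the siblings and their issue.
That amount (₹188,000) is divided into 4 shares of ₹47,000: Amira, Oona, Kaspar, and Leilani each take ₹47,000.

Leilani receives ₹47,000.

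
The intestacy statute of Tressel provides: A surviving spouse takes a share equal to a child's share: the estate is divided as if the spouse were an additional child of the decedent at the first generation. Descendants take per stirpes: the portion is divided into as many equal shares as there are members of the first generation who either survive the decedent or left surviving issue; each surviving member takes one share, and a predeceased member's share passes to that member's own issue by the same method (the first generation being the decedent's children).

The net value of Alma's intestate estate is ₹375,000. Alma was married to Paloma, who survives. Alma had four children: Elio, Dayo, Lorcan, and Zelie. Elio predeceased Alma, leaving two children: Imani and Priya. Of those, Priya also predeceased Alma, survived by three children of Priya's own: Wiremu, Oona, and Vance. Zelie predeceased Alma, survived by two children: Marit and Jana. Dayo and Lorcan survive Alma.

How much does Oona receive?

The spouse counts as an additional share at the children's level, so there are 5 primary shares of ₹75,000. Paloma takes one such share (₹75,000).
The children's combined portion (₹300,000) is divided into 4 shares of ₹75,000: Dayo and Lorcan each take ₹75,000; Elio's ₹75,000 share passes to Elio's issue; Zelie's ₹75,000 share passes to Zelie's issue.
Elio's share (₹75,000) is divided into 2 shares of ₹37,500: Imani takes ₹37,500; Priya's ₹37,500 share passes to Priya's issue.
Priya's share (₹37,500) is divided into 3 shares of ₹12,500: Wiremu, Oona, and Vance each take ₹12,500.
Zelie's share (₹75,000) is divided into 2 shares of ₹37,500: Marit and Jana each take ₹37,500.

Oona receives ₹12,500.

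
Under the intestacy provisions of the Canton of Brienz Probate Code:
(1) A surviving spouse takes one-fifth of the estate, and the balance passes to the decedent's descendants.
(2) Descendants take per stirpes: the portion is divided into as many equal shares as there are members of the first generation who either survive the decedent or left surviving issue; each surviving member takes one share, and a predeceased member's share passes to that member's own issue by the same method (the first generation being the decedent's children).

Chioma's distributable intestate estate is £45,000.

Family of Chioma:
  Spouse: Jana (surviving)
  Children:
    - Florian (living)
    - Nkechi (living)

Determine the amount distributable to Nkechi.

Nkechi receives £18,000.

Jana takes one-fifth of £45,000 = £9,000. The remaining £36,000 passes to the descendants.
The descendants' portion (£36,000) is divided into 2 shares of £18,000: Florian and Nkechi each take £18,000.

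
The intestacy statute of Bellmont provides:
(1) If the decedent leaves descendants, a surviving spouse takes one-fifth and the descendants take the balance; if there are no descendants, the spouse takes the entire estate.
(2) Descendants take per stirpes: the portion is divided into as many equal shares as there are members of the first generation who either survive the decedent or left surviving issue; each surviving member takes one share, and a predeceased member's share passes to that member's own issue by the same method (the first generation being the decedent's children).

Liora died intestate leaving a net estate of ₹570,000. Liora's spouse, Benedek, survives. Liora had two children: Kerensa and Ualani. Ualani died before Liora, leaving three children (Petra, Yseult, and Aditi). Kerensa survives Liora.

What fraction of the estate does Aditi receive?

Aditi receives 2/15 of the estate.

Benedek takes one-fifth of ₹570,000 = ₹114,000. The remaining ₹456,000 passes to the descendants.
The descendants' portion (₹456,000) is divided into 2 shares of ₹228,000: Kerensa takes ₹228,000; Ualani's ₹228,000 share passes to Ualani's issue.
Ualani's share (₹228,000) is divided into 3 shares of ₹76,000: Petra, Yseult, and Aditi each take ₹76,000.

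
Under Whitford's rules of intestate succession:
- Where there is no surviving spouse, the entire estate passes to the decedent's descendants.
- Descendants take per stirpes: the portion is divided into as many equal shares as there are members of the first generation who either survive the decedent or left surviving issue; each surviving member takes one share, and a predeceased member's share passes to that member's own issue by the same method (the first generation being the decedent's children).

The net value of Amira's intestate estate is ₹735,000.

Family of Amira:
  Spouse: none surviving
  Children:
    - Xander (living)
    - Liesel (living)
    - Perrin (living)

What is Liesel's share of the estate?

Liesel receives ₹245,000.

The entire ₹735,000 passes to the descendants.
That amount (₹735,000) is divided into 3 shares of ₹245,000: Xander, Liesel, and Perrin each take ₹245,000.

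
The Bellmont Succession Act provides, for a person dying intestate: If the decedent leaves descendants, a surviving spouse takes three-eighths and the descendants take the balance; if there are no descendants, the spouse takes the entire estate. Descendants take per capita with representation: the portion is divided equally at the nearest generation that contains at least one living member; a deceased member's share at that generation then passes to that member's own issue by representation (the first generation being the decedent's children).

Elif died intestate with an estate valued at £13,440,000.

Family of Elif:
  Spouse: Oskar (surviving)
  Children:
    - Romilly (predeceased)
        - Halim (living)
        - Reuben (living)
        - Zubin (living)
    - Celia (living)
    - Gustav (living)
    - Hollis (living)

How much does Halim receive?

Halim receives £700,000.

Oskar takes three-eighths of £13,440,000 = £5,040,000. The remaining £8,400,000 passes to the descendants.
The descendants' portion (£8,400,000) is divided into 4 shares of £2,100,000: Celia, Gustav, and Hollis each take £2,100,000; Romilly's £2,100,000 share passes to Romilly's issue.
Romilly's share (£2,100,000) is divided into 3 shares of £700,000: Halim, Reuben, and Zubin each take £700,000.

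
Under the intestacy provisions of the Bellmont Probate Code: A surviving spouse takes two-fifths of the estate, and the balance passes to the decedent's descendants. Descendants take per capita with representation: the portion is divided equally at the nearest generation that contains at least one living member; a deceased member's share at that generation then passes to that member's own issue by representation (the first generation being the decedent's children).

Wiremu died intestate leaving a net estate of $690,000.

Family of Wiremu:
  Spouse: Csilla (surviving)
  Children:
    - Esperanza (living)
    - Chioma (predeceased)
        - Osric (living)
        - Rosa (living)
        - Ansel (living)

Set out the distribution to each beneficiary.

Csilla takes two-fifths of $690,000 = $276,000. The remaining $414,000 passes to the descendants.
The descendants' portion ($414,000) is divided into 2 shares of $207,000: Esperanza takes $207,000; Chioma's $207,000 share passes to Chioma's issue.
Chioma's share ($207,000) is divided into 3 shares of $69,000: Osric, Rosa, and Ansel each take $69,000.

Csilla: $276,000; Esperanza: $207,000; Osric: $69,000; Rosa: $69,000; Ansel: $69,000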